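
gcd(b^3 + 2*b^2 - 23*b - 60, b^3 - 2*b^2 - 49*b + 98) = 1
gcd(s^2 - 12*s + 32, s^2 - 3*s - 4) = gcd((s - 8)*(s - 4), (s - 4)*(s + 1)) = s - 4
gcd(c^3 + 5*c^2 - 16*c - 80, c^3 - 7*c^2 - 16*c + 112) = c^2 - 16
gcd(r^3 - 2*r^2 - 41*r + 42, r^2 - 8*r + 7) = r^2 - 8*r + 7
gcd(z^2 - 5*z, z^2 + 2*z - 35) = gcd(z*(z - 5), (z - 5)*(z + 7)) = z - 5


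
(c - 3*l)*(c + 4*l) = c^2 + c*l - 12*l^2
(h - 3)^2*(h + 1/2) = h^3 - 11*h^2/2 + 6*h + 9/2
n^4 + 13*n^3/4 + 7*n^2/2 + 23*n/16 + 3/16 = (n + 1/4)*(n + 1/2)*(n + 1)*(n + 3/2)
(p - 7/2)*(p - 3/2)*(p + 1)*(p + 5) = p^4 + p^3 - 79*p^2/4 + 13*p/2 + 105/4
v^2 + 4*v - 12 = (v - 2)*(v + 6)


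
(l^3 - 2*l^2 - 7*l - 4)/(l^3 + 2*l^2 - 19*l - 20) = (l + 1)/(l + 5)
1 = 1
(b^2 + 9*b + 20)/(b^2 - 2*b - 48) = (b^2 + 9*b + 20)/(b^2 - 2*b - 48)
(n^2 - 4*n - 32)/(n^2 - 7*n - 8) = (n + 4)/(n + 1)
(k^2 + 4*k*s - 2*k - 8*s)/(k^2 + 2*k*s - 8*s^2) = (2 - k)/(-k + 2*s)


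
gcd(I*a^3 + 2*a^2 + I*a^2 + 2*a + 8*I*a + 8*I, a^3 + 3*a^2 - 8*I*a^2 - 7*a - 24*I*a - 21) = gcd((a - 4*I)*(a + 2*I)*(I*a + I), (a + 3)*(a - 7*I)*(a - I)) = 1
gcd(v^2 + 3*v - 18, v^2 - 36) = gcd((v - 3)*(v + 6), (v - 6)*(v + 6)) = v + 6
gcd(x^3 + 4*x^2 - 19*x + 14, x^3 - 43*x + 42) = x^2 + 6*x - 7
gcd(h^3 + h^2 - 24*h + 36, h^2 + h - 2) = 1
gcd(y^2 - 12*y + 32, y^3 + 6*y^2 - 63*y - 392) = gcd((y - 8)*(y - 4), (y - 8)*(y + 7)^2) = y - 8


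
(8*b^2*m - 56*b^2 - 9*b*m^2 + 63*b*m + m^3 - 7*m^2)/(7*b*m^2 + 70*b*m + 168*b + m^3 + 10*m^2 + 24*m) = (8*b^2*m - 56*b^2 - 9*b*m^2 + 63*b*m + m^3 - 7*m^2)/(7*b*m^2 + 70*b*m + 168*b + m^3 + 10*m^2 + 24*m)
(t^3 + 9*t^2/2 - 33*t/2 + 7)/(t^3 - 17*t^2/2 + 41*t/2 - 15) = (2*t^2 + 13*t - 7)/(2*t^2 - 13*t + 15)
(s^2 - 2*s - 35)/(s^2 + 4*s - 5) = (s - 7)/(s - 1)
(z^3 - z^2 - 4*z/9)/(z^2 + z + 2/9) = z*(3*z - 4)/(3*z + 2)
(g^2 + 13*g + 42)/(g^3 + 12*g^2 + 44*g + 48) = (g + 7)/(g^2 + 6*g + 8)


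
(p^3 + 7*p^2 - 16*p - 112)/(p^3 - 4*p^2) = 1 + 11/p + 28/p^2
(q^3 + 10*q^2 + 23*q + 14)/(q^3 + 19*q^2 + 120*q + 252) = (q^2 + 3*q + 2)/(q^2 + 12*q + 36)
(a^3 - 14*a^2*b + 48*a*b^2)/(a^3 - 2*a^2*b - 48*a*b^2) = (a - 6*b)/(a + 6*b)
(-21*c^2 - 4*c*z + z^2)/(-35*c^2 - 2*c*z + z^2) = (3*c + z)/(5*c + z)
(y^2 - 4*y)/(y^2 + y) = (y - 4)/(y + 1)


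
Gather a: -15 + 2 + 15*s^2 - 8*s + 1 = 15*s^2 - 8*s - 12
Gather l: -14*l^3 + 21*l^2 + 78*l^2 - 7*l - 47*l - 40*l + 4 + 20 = -14*l^3 + 99*l^2 - 94*l + 24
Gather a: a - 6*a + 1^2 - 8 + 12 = 5 - 5*a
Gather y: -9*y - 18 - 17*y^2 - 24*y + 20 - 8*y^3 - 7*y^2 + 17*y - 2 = -8*y^3 - 24*y^2 - 16*y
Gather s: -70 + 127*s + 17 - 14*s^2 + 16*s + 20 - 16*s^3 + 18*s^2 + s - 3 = -16*s^3 + 4*s^2 + 144*s - 36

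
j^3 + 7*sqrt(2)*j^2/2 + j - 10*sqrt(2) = (j - sqrt(2))*(j + 2*sqrt(2))*(j + 5*sqrt(2)/2)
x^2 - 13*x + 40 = (x - 8)*(x - 5)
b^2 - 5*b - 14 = (b - 7)*(b + 2)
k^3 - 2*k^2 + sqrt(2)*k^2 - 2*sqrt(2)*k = k*(k - 2)*(k + sqrt(2))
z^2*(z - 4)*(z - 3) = z^4 - 7*z^3 + 12*z^2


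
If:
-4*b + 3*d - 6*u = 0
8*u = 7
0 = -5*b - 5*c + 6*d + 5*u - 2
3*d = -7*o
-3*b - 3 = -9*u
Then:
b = 13/8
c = 71/20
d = 47/12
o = -47/28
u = 7/8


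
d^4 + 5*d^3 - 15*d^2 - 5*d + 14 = (d - 2)*(d - 1)*(d + 1)*(d + 7)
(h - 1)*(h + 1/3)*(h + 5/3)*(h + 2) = h^4 + 3*h^3 + 5*h^2/9 - 31*h/9 - 10/9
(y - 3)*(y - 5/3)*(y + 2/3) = y^3 - 4*y^2 + 17*y/9 + 10/3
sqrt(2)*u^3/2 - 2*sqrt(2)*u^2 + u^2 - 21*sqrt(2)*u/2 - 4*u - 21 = (u - 7)*(u + 3)*(sqrt(2)*u/2 + 1)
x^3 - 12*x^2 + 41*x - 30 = (x - 6)*(x - 5)*(x - 1)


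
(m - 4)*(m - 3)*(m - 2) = m^3 - 9*m^2 + 26*m - 24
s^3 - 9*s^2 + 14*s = s*(s - 7)*(s - 2)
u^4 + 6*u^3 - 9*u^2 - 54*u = u*(u - 3)*(u + 3)*(u + 6)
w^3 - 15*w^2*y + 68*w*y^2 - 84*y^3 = (w - 7*y)*(w - 6*y)*(w - 2*y)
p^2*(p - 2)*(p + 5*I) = p^4 - 2*p^3 + 5*I*p^3 - 10*I*p^2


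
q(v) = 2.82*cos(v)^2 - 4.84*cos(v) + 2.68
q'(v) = -5.64*sin(v)*cos(v) + 4.84*sin(v)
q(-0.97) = 0.85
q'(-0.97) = -1.36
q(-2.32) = 7.28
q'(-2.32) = -6.36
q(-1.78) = 3.81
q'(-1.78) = -5.88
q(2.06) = 5.58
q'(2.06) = 6.61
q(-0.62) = 0.61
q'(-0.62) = -0.15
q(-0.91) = 0.77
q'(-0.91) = -1.09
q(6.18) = 0.66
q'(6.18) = 0.08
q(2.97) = 10.19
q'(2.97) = 1.78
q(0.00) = 0.66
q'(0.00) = 0.00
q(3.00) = 10.24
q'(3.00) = 1.47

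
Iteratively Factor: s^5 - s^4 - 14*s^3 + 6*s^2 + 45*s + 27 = (s - 3)*(s^4 + 2*s^3 - 8*s^2 - 18*s - 9) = (s - 3)*(s + 1)*(s^3 + s^2 - 9*s - 9) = (s - 3)^2*(s + 1)*(s^2 + 4*s + 3) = (s - 3)^2*(s + 1)^2*(s + 3)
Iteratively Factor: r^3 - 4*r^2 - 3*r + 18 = (r + 2)*(r^2 - 6*r + 9) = (r - 3)*(r + 2)*(r - 3)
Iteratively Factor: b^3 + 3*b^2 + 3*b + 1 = (b + 1)*(b^2 + 2*b + 1) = (b + 1)^2*(b + 1)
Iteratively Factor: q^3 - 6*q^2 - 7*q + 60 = (q - 5)*(q^2 - q - 12) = (q - 5)*(q + 3)*(q - 4)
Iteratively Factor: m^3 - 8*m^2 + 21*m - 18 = (m - 3)*(m^2 - 5*m + 6) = (m - 3)*(m - 2)*(m - 3)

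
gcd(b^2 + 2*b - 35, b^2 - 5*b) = b - 5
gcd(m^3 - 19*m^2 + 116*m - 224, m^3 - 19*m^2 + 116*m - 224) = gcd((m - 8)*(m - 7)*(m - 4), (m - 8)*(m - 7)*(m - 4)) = m^3 - 19*m^2 + 116*m - 224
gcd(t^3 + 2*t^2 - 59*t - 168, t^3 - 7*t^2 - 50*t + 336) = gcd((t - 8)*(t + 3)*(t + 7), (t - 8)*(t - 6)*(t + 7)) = t^2 - t - 56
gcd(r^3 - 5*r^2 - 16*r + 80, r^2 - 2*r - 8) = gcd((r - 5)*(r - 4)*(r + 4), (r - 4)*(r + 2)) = r - 4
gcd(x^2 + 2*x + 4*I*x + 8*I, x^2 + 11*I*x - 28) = x + 4*I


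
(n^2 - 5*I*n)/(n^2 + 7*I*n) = (n - 5*I)/(n + 7*I)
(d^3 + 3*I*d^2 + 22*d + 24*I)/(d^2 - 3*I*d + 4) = d + 6*I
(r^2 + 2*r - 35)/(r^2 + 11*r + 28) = (r - 5)/(r + 4)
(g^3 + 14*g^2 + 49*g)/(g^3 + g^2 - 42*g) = (g + 7)/(g - 6)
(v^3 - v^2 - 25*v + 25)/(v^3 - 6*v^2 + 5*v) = (v + 5)/v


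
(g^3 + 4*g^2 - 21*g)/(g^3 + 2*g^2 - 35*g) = (g - 3)/(g - 5)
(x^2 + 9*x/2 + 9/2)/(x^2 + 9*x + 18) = (x + 3/2)/(x + 6)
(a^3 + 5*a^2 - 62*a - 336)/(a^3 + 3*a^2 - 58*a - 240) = (a + 7)/(a + 5)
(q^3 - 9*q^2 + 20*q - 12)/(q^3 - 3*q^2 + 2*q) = (q - 6)/q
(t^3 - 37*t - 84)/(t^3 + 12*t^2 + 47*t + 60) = (t - 7)/(t + 5)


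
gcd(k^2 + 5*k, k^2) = k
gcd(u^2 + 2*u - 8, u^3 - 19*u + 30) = u - 2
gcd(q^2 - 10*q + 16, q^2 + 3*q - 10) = q - 2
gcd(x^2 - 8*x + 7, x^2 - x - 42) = x - 7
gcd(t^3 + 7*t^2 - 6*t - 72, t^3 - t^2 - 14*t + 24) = t^2 + t - 12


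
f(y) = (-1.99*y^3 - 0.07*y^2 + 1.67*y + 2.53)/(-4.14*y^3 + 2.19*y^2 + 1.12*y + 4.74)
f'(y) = (-5.97*y^2 - 0.14*y + 1.67)/(-4.14*y^3 + 2.19*y^2 + 1.12*y + 4.74) + (12.42*y^2 - 4.38*y - 1.12)*(-1.99*y^3 - 0.07*y^2 + 1.67*y + 2.53)/(-4.14*y^3 + 2.19*y^2 + 1.12*y + 4.74)^2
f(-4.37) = 0.41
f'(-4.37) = -0.02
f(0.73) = 0.57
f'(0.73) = -0.06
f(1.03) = 0.54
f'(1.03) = -0.19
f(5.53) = 0.53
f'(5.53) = -0.01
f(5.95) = 0.52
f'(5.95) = -0.01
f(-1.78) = 0.32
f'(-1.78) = -0.07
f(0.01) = 0.54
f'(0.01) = 0.22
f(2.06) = 0.59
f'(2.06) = -0.06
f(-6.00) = 0.43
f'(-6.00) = -0.01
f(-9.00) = 0.45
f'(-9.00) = -0.00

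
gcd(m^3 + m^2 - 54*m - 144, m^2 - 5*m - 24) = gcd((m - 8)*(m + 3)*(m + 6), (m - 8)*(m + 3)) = m^2 - 5*m - 24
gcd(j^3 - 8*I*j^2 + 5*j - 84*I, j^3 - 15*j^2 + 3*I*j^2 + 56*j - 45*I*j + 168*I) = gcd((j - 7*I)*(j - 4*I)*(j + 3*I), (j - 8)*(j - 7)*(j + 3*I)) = j + 3*I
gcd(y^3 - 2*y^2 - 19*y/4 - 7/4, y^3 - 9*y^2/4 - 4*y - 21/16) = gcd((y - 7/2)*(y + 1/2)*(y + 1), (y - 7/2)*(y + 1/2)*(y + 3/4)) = y^2 - 3*y - 7/4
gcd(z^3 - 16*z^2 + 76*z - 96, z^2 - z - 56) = z - 8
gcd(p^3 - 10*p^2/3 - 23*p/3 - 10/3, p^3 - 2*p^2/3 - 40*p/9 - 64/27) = p + 2/3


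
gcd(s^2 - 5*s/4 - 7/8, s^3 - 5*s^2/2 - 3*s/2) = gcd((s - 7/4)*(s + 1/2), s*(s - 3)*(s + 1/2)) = s + 1/2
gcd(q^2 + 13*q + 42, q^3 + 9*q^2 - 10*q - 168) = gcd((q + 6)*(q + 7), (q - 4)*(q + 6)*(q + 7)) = q^2 + 13*q + 42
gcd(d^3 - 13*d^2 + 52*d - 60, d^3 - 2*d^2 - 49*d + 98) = d - 2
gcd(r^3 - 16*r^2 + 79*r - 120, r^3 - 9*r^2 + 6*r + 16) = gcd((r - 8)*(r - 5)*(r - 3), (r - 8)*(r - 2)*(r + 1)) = r - 8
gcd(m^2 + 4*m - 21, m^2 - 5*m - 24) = 1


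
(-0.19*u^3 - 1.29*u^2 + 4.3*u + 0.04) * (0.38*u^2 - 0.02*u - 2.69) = -0.0722*u^5 - 0.4864*u^4 + 2.1709*u^3 + 3.3993*u^2 - 11.5678*u - 0.1076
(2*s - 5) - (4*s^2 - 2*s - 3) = -4*s^2 + 4*s - 2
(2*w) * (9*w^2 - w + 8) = 18*w^3 - 2*w^2 + 16*w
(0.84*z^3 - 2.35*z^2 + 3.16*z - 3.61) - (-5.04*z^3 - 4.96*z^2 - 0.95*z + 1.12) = 5.88*z^3 + 2.61*z^2 + 4.11*z - 4.73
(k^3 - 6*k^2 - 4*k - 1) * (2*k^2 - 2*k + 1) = 2*k^5 - 14*k^4 + 5*k^3 - 2*k - 1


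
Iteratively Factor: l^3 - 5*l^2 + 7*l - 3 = (l - 3)*(l^2 - 2*l + 1) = (l - 3)*(l - 1)*(l - 1)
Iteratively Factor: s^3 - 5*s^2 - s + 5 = (s - 5)*(s^2 - 1) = (s - 5)*(s - 1)*(s + 1)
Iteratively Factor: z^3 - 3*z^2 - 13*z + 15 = (z - 5)*(z^2 + 2*z - 3) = (z - 5)*(z - 1)*(z + 3)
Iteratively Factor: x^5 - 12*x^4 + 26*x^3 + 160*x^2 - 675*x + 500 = (x + 4)*(x^4 - 16*x^3 + 90*x^2 - 200*x + 125) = (x - 5)*(x + 4)*(x^3 - 11*x^2 + 35*x - 25) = (x - 5)^2*(x + 4)*(x^2 - 6*x + 5) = (x - 5)^2*(x - 1)*(x + 4)*(x - 5)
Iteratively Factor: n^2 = (n)*(n)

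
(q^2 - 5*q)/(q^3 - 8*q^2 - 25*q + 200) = q/(q^2 - 3*q - 40)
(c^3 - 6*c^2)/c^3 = (c - 6)/c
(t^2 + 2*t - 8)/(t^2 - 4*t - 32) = (t - 2)/(t - 8)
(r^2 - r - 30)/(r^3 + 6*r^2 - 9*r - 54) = (r^2 - r - 30)/(r^3 + 6*r^2 - 9*r - 54)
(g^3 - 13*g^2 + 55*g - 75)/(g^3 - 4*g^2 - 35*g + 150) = (g - 3)/(g + 6)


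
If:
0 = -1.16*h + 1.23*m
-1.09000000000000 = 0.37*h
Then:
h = -2.95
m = -2.78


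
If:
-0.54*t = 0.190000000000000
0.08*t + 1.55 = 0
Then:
No Solution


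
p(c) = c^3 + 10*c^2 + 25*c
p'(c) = 3*c^2 + 20*c + 25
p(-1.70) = -18.51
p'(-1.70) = -0.33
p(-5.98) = -5.74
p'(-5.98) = 12.68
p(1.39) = 56.76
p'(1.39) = 58.60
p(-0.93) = -15.41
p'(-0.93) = 8.99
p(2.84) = 174.56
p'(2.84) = 106.00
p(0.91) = 31.78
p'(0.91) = 45.68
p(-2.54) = -15.37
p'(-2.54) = -6.45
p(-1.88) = -18.30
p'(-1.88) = -2.00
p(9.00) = 1764.00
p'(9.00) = 448.00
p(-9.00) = -144.00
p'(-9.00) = 88.00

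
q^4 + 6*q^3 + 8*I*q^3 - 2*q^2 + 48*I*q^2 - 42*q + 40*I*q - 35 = (q + 1)*(q + 5)*(q + I)*(q + 7*I)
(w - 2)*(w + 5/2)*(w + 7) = w^3 + 15*w^2/2 - 3*w/2 - 35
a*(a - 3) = a^2 - 3*a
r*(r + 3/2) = r^2 + 3*r/2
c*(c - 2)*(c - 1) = c^3 - 3*c^2 + 2*c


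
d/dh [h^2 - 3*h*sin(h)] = -3*h*cos(h) + 2*h - 3*sin(h)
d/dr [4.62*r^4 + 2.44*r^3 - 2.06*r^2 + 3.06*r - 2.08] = 18.48*r^3 + 7.32*r^2 - 4.12*r + 3.06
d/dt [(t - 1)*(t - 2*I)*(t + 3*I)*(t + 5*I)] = 4*t^3 + t^2*(-3 + 18*I) + t*(2 - 12*I) - 1 + 30*I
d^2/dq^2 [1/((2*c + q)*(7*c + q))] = 2*((2*c + q)^2 + (2*c + q)*(7*c + q) + (7*c + q)^2)/((2*c + q)^3*(7*c + q)^3)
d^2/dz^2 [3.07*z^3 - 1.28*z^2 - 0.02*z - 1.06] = 18.42*z - 2.56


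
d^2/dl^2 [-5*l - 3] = 0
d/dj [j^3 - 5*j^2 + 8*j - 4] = 3*j^2 - 10*j + 8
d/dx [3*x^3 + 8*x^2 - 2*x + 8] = 9*x^2 + 16*x - 2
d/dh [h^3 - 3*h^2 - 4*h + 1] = 3*h^2 - 6*h - 4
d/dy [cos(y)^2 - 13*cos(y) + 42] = (13 - 2*cos(y))*sin(y)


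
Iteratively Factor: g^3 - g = (g + 1)*(g^2 - g) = (g - 1)*(g + 1)*(g)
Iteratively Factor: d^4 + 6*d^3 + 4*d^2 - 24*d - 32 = (d + 4)*(d^3 + 2*d^2 - 4*d - 8) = (d + 2)*(d + 4)*(d^2 - 4) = (d - 2)*(d + 2)*(d + 4)*(d + 2)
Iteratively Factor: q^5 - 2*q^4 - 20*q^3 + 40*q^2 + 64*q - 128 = (q + 2)*(q^4 - 4*q^3 - 12*q^2 + 64*q - 64) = (q - 2)*(q + 2)*(q^3 - 2*q^2 - 16*q + 32) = (q - 2)*(q + 2)*(q + 4)*(q^2 - 6*q + 8) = (q - 4)*(q - 2)*(q + 2)*(q + 4)*(q - 2)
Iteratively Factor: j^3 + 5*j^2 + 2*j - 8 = (j - 1)*(j^2 + 6*j + 8) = (j - 1)*(j + 2)*(j + 4)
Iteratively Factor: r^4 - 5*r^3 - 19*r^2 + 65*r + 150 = (r + 2)*(r^3 - 7*r^2 - 5*r + 75) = (r - 5)*(r + 2)*(r^2 - 2*r - 15) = (r - 5)^2*(r + 2)*(r + 3)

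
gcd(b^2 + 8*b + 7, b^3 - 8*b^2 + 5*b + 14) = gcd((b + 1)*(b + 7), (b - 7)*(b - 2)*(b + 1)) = b + 1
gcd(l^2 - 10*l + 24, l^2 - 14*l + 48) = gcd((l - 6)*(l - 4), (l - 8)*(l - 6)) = l - 6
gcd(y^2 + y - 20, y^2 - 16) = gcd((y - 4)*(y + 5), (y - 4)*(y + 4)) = y - 4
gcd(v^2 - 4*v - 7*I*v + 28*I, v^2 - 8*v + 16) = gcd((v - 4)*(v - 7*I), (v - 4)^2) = v - 4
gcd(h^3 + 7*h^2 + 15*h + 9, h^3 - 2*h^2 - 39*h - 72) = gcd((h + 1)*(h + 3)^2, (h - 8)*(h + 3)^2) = h^2 + 6*h + 9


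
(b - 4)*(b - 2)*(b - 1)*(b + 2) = b^4 - 5*b^3 + 20*b - 16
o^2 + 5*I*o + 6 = (o - I)*(o + 6*I)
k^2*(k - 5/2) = k^3 - 5*k^2/2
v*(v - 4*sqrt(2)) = v^2 - 4*sqrt(2)*v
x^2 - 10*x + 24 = (x - 6)*(x - 4)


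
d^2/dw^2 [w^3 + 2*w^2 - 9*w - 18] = 6*w + 4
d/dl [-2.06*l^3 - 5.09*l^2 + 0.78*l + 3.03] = -6.18*l^2 - 10.18*l + 0.78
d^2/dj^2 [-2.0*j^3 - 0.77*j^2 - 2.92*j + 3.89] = -12.0*j - 1.54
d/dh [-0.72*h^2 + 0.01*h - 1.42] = 0.01 - 1.44*h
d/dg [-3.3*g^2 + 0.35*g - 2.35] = 0.35 - 6.6*g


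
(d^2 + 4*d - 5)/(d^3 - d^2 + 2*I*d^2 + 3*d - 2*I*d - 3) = (d + 5)/(d^2 + 2*I*d + 3)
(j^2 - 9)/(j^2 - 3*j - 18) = (j - 3)/(j - 6)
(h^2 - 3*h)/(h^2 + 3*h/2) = 2*(h - 3)/(2*h + 3)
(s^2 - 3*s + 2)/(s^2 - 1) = (s - 2)/(s + 1)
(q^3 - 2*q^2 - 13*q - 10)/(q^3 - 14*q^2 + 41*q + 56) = (q^2 - 3*q - 10)/(q^2 - 15*q + 56)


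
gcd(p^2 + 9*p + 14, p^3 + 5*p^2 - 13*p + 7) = p + 7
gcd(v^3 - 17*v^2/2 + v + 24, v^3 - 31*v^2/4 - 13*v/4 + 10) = v - 8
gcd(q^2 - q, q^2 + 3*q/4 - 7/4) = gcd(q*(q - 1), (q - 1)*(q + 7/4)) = q - 1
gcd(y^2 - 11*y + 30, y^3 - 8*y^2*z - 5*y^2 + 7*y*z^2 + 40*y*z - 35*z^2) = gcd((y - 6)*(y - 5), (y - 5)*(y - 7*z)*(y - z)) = y - 5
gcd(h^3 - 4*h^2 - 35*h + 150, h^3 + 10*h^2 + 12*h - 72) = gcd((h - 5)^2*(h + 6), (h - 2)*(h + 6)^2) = h + 6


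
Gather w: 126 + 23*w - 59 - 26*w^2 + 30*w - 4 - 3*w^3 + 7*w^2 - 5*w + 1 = -3*w^3 - 19*w^2 + 48*w + 64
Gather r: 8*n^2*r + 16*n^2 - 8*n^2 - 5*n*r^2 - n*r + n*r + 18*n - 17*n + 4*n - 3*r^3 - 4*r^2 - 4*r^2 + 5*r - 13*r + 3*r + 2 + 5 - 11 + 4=8*n^2 + 5*n - 3*r^3 + r^2*(-5*n - 8) + r*(8*n^2 - 5)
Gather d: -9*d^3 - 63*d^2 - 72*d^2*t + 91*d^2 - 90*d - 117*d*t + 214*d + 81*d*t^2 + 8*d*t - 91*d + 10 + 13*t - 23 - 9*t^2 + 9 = -9*d^3 + d^2*(28 - 72*t) + d*(81*t^2 - 109*t + 33) - 9*t^2 + 13*t - 4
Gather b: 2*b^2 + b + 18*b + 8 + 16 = 2*b^2 + 19*b + 24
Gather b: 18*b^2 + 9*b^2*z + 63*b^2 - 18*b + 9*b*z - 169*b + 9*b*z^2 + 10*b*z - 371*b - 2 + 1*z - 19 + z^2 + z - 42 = b^2*(9*z + 81) + b*(9*z^2 + 19*z - 558) + z^2 + 2*z - 63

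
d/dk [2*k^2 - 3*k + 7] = 4*k - 3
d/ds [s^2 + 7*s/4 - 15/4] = 2*s + 7/4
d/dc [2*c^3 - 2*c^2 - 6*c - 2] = 6*c^2 - 4*c - 6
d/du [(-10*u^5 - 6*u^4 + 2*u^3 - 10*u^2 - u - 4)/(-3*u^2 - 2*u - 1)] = (90*u^6 + 116*u^5 + 80*u^4 + 16*u^3 + 11*u^2 - 4*u - 7)/(9*u^4 + 12*u^3 + 10*u^2 + 4*u + 1)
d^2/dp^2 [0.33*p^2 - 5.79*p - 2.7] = 0.660000000000000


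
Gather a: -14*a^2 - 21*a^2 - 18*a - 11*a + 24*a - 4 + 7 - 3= -35*a^2 - 5*a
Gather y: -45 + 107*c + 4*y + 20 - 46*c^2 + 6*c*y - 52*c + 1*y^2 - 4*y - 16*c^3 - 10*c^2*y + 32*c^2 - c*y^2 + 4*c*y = -16*c^3 - 14*c^2 + 55*c + y^2*(1 - c) + y*(-10*c^2 + 10*c) - 25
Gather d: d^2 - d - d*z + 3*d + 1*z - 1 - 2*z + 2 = d^2 + d*(2 - z) - z + 1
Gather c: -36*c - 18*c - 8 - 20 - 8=-54*c - 36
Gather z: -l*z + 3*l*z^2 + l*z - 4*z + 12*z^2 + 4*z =z^2*(3*l + 12)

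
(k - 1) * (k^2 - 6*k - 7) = k^3 - 7*k^2 - k + 7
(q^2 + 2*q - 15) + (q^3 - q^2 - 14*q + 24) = q^3 - 12*q + 9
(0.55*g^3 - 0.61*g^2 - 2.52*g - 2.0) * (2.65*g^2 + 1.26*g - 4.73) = 1.4575*g^5 - 0.9235*g^4 - 10.0481*g^3 - 5.5899*g^2 + 9.3996*g + 9.46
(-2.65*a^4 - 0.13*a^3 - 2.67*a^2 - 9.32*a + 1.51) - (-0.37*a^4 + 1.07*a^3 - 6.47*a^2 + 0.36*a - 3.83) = -2.28*a^4 - 1.2*a^3 + 3.8*a^2 - 9.68*a + 5.34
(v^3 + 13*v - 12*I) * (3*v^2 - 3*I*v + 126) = 3*v^5 - 3*I*v^4 + 165*v^3 - 75*I*v^2 + 1602*v - 1512*I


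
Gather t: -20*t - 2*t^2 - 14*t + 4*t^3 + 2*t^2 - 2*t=4*t^3 - 36*t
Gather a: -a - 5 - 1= -a - 6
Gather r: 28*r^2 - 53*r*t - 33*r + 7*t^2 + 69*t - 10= 28*r^2 + r*(-53*t - 33) + 7*t^2 + 69*t - 10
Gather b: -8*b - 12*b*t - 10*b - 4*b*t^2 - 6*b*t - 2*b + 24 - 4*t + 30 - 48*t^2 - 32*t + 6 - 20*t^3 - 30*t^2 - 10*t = b*(-4*t^2 - 18*t - 20) - 20*t^3 - 78*t^2 - 46*t + 60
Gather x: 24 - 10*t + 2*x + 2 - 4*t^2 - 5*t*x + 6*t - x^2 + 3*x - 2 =-4*t^2 - 4*t - x^2 + x*(5 - 5*t) + 24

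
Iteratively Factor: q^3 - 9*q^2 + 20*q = (q)*(q^2 - 9*q + 20) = q*(q - 5)*(q - 4)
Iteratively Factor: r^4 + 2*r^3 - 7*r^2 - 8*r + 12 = (r - 2)*(r^3 + 4*r^2 + r - 6) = (r - 2)*(r + 3)*(r^2 + r - 2) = (r - 2)*(r + 2)*(r + 3)*(r - 1)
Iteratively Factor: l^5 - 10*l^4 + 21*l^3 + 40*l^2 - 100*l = (l - 5)*(l^4 - 5*l^3 - 4*l^2 + 20*l) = (l - 5)*(l + 2)*(l^3 - 7*l^2 + 10*l) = (l - 5)*(l - 2)*(l + 2)*(l^2 - 5*l) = l*(l - 5)*(l - 2)*(l + 2)*(l - 5)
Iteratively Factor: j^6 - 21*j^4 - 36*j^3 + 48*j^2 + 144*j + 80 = (j + 2)*(j^5 - 2*j^4 - 17*j^3 - 2*j^2 + 52*j + 40) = (j + 2)^2*(j^4 - 4*j^3 - 9*j^2 + 16*j + 20) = (j + 1)*(j + 2)^2*(j^3 - 5*j^2 - 4*j + 20) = (j - 5)*(j + 1)*(j + 2)^2*(j^2 - 4) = (j - 5)*(j - 2)*(j + 1)*(j + 2)^2*(j + 2)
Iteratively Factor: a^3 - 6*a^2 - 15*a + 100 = (a - 5)*(a^2 - a - 20) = (a - 5)^2*(a + 4)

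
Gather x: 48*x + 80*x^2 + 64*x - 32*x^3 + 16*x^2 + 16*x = -32*x^3 + 96*x^2 + 128*x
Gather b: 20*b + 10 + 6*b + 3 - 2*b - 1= 24*b + 12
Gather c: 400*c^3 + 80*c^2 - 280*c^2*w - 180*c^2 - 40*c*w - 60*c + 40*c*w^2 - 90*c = 400*c^3 + c^2*(-280*w - 100) + c*(40*w^2 - 40*w - 150)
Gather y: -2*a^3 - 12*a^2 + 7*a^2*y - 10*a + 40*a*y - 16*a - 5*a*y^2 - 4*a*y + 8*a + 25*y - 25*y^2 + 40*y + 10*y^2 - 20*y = -2*a^3 - 12*a^2 - 18*a + y^2*(-5*a - 15) + y*(7*a^2 + 36*a + 45)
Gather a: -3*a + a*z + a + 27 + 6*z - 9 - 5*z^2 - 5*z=a*(z - 2) - 5*z^2 + z + 18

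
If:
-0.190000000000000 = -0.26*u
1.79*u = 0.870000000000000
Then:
No Solution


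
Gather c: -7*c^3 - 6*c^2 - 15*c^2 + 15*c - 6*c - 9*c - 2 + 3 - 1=-7*c^3 - 21*c^2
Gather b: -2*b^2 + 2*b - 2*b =-2*b^2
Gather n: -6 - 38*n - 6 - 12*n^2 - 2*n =-12*n^2 - 40*n - 12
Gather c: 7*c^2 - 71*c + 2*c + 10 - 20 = 7*c^2 - 69*c - 10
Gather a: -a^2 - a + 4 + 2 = -a^2 - a + 6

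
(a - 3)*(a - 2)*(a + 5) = a^3 - 19*a + 30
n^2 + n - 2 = (n - 1)*(n + 2)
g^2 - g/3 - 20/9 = (g - 5/3)*(g + 4/3)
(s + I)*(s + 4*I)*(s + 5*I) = s^3 + 10*I*s^2 - 29*s - 20*I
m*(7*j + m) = 7*j*m + m^2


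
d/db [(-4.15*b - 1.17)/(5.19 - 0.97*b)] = (117.674946 - 21.993198*b)/(0.97*b - 5.19)^3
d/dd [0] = 0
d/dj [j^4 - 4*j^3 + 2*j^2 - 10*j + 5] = 4*j^3 - 12*j^2 + 4*j - 10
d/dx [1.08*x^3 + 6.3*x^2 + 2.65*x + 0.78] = 3.24*x^2 + 12.6*x + 2.65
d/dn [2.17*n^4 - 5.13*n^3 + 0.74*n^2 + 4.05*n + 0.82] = 8.68*n^3 - 15.39*n^2 + 1.48*n + 4.05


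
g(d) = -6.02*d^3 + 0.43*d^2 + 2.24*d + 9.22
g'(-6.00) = -653.08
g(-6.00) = 1311.58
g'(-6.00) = -653.08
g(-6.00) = 1311.58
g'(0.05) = 2.24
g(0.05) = 9.33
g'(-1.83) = -59.81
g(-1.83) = 43.45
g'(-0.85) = -11.54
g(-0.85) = 11.32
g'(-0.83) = -10.92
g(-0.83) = 11.10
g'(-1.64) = -47.74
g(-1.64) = 33.26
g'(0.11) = 2.12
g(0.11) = 9.46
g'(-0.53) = -3.29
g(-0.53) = 9.05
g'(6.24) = -695.61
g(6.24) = -1422.74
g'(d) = -18.06*d^2 + 0.86*d + 2.24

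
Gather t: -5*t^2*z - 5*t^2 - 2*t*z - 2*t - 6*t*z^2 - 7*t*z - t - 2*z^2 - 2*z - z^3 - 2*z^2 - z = t^2*(-5*z - 5) + t*(-6*z^2 - 9*z - 3) - z^3 - 4*z^2 - 3*z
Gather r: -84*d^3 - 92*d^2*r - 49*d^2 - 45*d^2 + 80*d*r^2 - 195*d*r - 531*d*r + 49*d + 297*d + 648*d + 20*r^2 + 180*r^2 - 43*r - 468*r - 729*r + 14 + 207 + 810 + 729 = -84*d^3 - 94*d^2 + 994*d + r^2*(80*d + 200) + r*(-92*d^2 - 726*d - 1240) + 1760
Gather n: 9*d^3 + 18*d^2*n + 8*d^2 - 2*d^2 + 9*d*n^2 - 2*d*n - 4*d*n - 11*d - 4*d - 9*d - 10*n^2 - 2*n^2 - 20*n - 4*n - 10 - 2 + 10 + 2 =9*d^3 + 6*d^2 - 24*d + n^2*(9*d - 12) + n*(18*d^2 - 6*d - 24)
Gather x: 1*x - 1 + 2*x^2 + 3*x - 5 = 2*x^2 + 4*x - 6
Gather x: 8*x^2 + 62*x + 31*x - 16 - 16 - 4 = 8*x^2 + 93*x - 36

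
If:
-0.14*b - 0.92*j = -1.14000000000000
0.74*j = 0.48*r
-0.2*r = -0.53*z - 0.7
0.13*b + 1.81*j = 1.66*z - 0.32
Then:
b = -2336.42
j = 356.78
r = 550.04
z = 206.24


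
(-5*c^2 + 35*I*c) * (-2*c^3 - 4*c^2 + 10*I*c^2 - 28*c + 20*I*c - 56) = 10*c^5 + 20*c^4 - 120*I*c^4 - 210*c^3 - 240*I*c^3 - 420*c^2 - 980*I*c^2 - 1960*I*c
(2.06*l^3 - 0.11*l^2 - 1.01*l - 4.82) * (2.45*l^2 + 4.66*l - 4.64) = 5.047*l^5 + 9.3301*l^4 - 12.5455*l^3 - 16.0052*l^2 - 17.7748*l + 22.3648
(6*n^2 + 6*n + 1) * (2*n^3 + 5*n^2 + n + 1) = 12*n^5 + 42*n^4 + 38*n^3 + 17*n^2 + 7*n + 1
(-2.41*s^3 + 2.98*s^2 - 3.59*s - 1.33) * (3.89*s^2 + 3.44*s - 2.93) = -9.3749*s^5 + 3.3018*s^4 + 3.3474*s^3 - 26.2547*s^2 + 5.9435*s + 3.8969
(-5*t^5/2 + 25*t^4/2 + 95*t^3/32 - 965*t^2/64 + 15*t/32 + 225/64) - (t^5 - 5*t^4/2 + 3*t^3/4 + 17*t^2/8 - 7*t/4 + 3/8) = -7*t^5/2 + 15*t^4 + 71*t^3/32 - 1101*t^2/64 + 71*t/32 + 201/64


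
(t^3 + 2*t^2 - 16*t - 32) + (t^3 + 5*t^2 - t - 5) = 2*t^3 + 7*t^2 - 17*t - 37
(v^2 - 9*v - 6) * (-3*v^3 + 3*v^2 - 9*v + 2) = -3*v^5 + 30*v^4 - 18*v^3 + 65*v^2 + 36*v - 12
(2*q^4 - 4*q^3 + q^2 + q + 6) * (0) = 0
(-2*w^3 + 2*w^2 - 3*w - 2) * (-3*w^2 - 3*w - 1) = 6*w^5 + 5*w^3 + 13*w^2 + 9*w + 2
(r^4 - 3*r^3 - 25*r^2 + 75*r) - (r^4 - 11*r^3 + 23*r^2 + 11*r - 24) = 8*r^3 - 48*r^2 + 64*r + 24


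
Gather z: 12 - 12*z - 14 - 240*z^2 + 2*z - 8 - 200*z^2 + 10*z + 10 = -440*z^2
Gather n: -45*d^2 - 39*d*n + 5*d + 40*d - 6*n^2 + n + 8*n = -45*d^2 + 45*d - 6*n^2 + n*(9 - 39*d)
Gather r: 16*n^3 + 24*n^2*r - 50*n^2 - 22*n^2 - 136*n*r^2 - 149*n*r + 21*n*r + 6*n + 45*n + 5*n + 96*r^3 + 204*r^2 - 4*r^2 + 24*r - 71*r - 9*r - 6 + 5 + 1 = 16*n^3 - 72*n^2 + 56*n + 96*r^3 + r^2*(200 - 136*n) + r*(24*n^2 - 128*n - 56)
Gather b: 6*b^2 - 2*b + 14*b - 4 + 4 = 6*b^2 + 12*b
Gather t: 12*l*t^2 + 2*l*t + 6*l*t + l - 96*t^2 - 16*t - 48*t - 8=l + t^2*(12*l - 96) + t*(8*l - 64) - 8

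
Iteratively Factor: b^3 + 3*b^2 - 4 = (b + 2)*(b^2 + b - 2) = (b + 2)^2*(b - 1)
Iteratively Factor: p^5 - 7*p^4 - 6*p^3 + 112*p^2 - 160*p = (p)*(p^4 - 7*p^3 - 6*p^2 + 112*p - 160) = p*(p - 2)*(p^3 - 5*p^2 - 16*p + 80) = p*(p - 2)*(p + 4)*(p^2 - 9*p + 20) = p*(p - 4)*(p - 2)*(p + 4)*(p - 5)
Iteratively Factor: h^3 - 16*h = (h - 4)*(h^2 + 4*h) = (h - 4)*(h + 4)*(h)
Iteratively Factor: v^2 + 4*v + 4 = (v + 2)*(v + 2)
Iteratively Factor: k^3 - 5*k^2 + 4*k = (k - 1)*(k^2 - 4*k) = (k - 4)*(k - 1)*(k)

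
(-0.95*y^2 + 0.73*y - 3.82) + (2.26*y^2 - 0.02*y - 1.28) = 1.31*y^2 + 0.71*y - 5.1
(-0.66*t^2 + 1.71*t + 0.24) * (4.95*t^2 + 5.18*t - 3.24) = -3.267*t^4 + 5.0457*t^3 + 12.1842*t^2 - 4.2972*t - 0.7776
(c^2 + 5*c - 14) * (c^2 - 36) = c^4 + 5*c^3 - 50*c^2 - 180*c + 504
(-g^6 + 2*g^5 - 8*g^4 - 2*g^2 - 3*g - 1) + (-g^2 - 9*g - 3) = -g^6 + 2*g^5 - 8*g^4 - 3*g^2 - 12*g - 4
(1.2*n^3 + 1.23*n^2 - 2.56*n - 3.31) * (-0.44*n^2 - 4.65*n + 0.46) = -0.528*n^5 - 6.1212*n^4 - 4.0411*n^3 + 13.9262*n^2 + 14.2139*n - 1.5226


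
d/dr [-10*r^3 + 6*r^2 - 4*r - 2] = -30*r^2 + 12*r - 4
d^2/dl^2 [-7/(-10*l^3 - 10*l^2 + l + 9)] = 14*(-10*(3*l + 1)*(10*l^3 + 10*l^2 - l - 9) + (30*l^2 + 20*l - 1)^2)/(10*l^3 + 10*l^2 - l - 9)^3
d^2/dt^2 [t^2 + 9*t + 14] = 2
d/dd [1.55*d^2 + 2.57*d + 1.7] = 3.1*d + 2.57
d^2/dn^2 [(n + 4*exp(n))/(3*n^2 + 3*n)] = 2*(2*n^4*exp(n) - 4*n^3*exp(n) + n^3 + 2*n^2*exp(n) + 8*n*exp(n) + 4*exp(n))/(3*n^3*(n^3 + 3*n^2 + 3*n + 1))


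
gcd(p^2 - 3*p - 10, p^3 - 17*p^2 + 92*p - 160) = p - 5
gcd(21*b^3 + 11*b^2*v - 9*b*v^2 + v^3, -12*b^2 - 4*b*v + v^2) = 1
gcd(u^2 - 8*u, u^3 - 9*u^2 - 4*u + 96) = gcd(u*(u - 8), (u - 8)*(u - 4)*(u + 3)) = u - 8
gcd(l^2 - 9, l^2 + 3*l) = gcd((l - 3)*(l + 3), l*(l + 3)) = l + 3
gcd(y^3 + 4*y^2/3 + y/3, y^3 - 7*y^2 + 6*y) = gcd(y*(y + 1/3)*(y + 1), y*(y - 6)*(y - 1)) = y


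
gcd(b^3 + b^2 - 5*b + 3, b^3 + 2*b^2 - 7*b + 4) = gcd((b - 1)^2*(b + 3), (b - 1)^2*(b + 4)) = b^2 - 2*b + 1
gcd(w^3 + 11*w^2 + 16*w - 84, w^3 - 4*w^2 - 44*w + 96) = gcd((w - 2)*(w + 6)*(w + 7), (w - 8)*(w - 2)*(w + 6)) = w^2 + 4*w - 12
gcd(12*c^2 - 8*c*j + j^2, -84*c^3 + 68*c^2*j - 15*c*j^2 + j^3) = 12*c^2 - 8*c*j + j^2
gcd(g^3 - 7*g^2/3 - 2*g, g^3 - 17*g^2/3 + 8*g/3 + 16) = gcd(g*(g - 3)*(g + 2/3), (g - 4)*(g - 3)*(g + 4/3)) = g - 3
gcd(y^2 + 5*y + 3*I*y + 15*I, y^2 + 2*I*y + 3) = y + 3*I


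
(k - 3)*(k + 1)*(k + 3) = k^3 + k^2 - 9*k - 9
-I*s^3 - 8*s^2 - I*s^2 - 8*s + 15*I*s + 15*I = (s - 5*I)*(s - 3*I)*(-I*s - I)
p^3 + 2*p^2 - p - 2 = (p - 1)*(p + 1)*(p + 2)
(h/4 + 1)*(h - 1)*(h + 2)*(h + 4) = h^4/4 + 9*h^3/4 + 11*h^2/2 - 8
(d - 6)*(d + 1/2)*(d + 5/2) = d^3 - 3*d^2 - 67*d/4 - 15/2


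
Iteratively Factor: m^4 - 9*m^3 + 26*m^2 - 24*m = (m - 2)*(m^3 - 7*m^2 + 12*m) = m*(m - 2)*(m^2 - 7*m + 12) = m*(m - 3)*(m - 2)*(m - 4)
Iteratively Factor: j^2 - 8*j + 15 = (j - 5)*(j - 3)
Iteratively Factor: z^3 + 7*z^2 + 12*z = (z + 3)*(z^2 + 4*z) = (z + 3)*(z + 4)*(z)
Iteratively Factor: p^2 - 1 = (p + 1)*(p - 1)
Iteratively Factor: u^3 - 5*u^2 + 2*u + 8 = (u + 1)*(u^2 - 6*u + 8) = (u - 4)*(u + 1)*(u - 2)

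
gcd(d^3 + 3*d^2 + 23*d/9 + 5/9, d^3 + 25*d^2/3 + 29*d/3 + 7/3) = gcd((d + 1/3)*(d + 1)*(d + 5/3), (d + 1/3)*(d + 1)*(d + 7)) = d^2 + 4*d/3 + 1/3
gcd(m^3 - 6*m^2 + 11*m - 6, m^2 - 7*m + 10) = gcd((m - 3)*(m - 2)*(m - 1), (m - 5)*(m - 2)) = m - 2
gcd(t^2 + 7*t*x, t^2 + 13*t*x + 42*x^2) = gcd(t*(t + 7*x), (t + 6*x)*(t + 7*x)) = t + 7*x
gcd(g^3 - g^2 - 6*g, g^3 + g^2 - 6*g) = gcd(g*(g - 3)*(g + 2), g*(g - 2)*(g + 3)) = g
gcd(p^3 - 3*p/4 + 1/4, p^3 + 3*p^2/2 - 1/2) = p^2 + p/2 - 1/2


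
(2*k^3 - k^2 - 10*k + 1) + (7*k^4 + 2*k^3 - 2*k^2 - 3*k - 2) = 7*k^4 + 4*k^3 - 3*k^2 - 13*k - 1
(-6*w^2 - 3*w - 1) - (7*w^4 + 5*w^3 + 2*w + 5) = -7*w^4 - 5*w^3 - 6*w^2 - 5*w - 6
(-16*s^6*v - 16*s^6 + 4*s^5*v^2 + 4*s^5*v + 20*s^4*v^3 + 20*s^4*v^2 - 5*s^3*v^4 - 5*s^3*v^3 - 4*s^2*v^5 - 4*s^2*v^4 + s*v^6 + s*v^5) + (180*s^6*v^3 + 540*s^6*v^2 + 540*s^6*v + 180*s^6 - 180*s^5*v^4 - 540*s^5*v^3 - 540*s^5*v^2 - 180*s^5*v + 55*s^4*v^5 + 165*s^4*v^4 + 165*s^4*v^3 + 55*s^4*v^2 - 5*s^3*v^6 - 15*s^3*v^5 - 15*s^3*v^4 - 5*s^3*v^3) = 180*s^6*v^3 + 540*s^6*v^2 + 524*s^6*v + 164*s^6 - 180*s^5*v^4 - 540*s^5*v^3 - 536*s^5*v^2 - 176*s^5*v + 55*s^4*v^5 + 165*s^4*v^4 + 185*s^4*v^3 + 75*s^4*v^2 - 5*s^3*v^6 - 15*s^3*v^5 - 20*s^3*v^4 - 10*s^3*v^3 - 4*s^2*v^5 - 4*s^2*v^4 + s*v^6 + s*v^5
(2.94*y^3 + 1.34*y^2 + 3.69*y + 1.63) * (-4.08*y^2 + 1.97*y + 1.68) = -11.9952*y^5 + 0.324599999999999*y^4 - 7.4762*y^3 + 2.8701*y^2 + 9.4103*y + 2.7384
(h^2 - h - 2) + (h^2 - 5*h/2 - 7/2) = 2*h^2 - 7*h/2 - 11/2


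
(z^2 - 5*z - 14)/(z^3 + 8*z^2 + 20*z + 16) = (z - 7)/(z^2 + 6*z + 8)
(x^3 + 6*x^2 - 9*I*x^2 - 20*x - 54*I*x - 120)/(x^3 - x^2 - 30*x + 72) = (x^2 - 9*I*x - 20)/(x^2 - 7*x + 12)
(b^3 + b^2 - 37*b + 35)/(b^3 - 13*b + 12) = (b^2 + 2*b - 35)/(b^2 + b - 12)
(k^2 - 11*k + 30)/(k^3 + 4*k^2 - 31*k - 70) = (k - 6)/(k^2 + 9*k + 14)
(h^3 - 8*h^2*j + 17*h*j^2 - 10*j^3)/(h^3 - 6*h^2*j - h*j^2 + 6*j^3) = (h^2 - 7*h*j + 10*j^2)/(h^2 - 5*h*j - 6*j^2)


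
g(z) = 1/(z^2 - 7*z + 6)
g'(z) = (7 - 2*z)/(z^2 - 7*z + 6)^2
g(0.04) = 0.17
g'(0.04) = 0.21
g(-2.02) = 0.04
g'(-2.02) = 0.02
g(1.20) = -1.04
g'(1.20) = 4.99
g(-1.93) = 0.04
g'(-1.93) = 0.02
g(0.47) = 0.34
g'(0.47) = 0.71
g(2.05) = -0.24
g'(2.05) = 0.17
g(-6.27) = 0.01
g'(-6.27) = 0.00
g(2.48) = -0.19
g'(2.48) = 0.08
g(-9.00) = 0.01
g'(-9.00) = 0.00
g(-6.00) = 0.01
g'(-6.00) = 0.00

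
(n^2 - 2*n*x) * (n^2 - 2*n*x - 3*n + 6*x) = n^4 - 4*n^3*x - 3*n^3 + 4*n^2*x^2 + 12*n^2*x - 12*n*x^2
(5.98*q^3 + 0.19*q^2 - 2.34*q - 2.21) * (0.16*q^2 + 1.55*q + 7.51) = 0.9568*q^5 + 9.2994*q^4 + 44.8299*q^3 - 2.5537*q^2 - 20.9989*q - 16.5971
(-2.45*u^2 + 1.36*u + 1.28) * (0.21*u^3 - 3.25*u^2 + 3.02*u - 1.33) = -0.5145*u^5 + 8.2481*u^4 - 11.5502*u^3 + 3.2057*u^2 + 2.0568*u - 1.7024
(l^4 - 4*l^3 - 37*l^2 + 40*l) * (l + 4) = l^5 - 53*l^3 - 108*l^2 + 160*l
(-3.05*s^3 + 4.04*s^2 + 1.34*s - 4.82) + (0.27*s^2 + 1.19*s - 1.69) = -3.05*s^3 + 4.31*s^2 + 2.53*s - 6.51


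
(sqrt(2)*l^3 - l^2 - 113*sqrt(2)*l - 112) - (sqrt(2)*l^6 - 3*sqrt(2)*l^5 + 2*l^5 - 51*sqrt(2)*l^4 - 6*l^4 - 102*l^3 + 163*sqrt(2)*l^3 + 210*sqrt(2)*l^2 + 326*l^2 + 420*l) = -sqrt(2)*l^6 - 2*l^5 + 3*sqrt(2)*l^5 + 6*l^4 + 51*sqrt(2)*l^4 - 162*sqrt(2)*l^3 + 102*l^3 - 327*l^2 - 210*sqrt(2)*l^2 - 420*l - 113*sqrt(2)*l - 112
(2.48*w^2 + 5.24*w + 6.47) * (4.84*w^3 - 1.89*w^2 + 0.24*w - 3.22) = 12.0032*w^5 + 20.6744*w^4 + 22.0064*w^3 - 18.9563*w^2 - 15.32*w - 20.8334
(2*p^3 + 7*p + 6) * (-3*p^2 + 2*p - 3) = -6*p^5 + 4*p^4 - 27*p^3 - 4*p^2 - 9*p - 18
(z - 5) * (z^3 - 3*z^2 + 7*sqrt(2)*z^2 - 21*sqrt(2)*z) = z^4 - 8*z^3 + 7*sqrt(2)*z^3 - 56*sqrt(2)*z^2 + 15*z^2 + 105*sqrt(2)*z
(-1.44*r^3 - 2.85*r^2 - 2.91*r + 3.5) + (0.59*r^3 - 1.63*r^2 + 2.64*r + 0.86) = -0.85*r^3 - 4.48*r^2 - 0.27*r + 4.36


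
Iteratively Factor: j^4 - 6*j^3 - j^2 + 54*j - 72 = (j - 4)*(j^3 - 2*j^2 - 9*j + 18) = (j - 4)*(j - 2)*(j^2 - 9) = (j - 4)*(j - 2)*(j + 3)*(j - 3)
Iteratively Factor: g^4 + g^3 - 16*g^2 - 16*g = (g)*(g^3 + g^2 - 16*g - 16) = g*(g - 4)*(g^2 + 5*g + 4) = g*(g - 4)*(g + 1)*(g + 4)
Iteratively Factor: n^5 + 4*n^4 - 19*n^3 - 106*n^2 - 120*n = (n + 2)*(n^4 + 2*n^3 - 23*n^2 - 60*n) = (n + 2)*(n + 3)*(n^3 - n^2 - 20*n) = (n + 2)*(n + 3)*(n + 4)*(n^2 - 5*n) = (n - 5)*(n + 2)*(n + 3)*(n + 4)*(n)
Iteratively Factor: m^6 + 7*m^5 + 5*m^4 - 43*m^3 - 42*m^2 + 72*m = (m + 3)*(m^5 + 4*m^4 - 7*m^3 - 22*m^2 + 24*m) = m*(m + 3)*(m^4 + 4*m^3 - 7*m^2 - 22*m + 24) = m*(m + 3)*(m + 4)*(m^3 - 7*m + 6) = m*(m - 1)*(m + 3)*(m + 4)*(m^2 + m - 6) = m*(m - 2)*(m - 1)*(m + 3)*(m + 4)*(m + 3)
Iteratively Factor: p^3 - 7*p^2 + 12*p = (p - 3)*(p^2 - 4*p) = p*(p - 3)*(p - 4)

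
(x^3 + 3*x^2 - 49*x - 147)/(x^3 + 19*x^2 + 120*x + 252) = (x^2 - 4*x - 21)/(x^2 + 12*x + 36)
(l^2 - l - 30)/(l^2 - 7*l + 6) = (l + 5)/(l - 1)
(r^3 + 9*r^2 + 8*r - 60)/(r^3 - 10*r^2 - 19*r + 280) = (r^2 + 4*r - 12)/(r^2 - 15*r + 56)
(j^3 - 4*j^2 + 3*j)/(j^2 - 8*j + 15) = j*(j - 1)/(j - 5)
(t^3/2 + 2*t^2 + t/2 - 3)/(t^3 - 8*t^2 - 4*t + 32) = (t^2 + 2*t - 3)/(2*(t^2 - 10*t + 16))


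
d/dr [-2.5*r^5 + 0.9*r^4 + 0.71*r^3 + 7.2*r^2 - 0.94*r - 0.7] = -12.5*r^4 + 3.6*r^3 + 2.13*r^2 + 14.4*r - 0.94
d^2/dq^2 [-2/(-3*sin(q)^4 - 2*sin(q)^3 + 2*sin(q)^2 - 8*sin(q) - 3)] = 4*(-72*sin(q)^8 - 69*sin(q)^7 + 108*sin(q)^6 + 124*sin(q)^5 + 18*sin(q)^4 + 67*sin(q)^3 - 38*sin(q)^2 - 54*sin(q) + 70)/(3*sin(q)^4 + 2*sin(q)^3 - 2*sin(q)^2 + 8*sin(q) + 3)^3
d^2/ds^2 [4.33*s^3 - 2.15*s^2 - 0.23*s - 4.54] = 25.98*s - 4.3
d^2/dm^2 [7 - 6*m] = 0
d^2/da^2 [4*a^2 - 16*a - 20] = 8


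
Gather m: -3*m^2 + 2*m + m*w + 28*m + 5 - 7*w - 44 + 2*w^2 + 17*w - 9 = -3*m^2 + m*(w + 30) + 2*w^2 + 10*w - 48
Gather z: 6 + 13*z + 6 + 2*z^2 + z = 2*z^2 + 14*z + 12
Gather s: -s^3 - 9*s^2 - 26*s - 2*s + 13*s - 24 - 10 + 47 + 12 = -s^3 - 9*s^2 - 15*s + 25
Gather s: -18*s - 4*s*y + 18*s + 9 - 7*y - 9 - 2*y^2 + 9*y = -4*s*y - 2*y^2 + 2*y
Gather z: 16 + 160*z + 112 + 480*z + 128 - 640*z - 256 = 0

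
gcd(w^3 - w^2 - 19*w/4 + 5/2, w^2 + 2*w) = w + 2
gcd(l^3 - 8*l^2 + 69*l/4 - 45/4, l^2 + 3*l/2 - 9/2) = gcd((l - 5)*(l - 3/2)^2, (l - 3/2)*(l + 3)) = l - 3/2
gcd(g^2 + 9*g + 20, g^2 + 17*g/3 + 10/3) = g + 5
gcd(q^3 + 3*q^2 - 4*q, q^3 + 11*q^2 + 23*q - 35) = q - 1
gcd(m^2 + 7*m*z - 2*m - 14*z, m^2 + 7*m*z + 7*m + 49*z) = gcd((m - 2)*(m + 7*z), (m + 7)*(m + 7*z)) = m + 7*z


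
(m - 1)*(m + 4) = m^2 + 3*m - 4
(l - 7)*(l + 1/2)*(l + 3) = l^3 - 7*l^2/2 - 23*l - 21/2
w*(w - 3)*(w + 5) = w^3 + 2*w^2 - 15*w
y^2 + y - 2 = (y - 1)*(y + 2)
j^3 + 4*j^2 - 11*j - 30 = (j - 3)*(j + 2)*(j + 5)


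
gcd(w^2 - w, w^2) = w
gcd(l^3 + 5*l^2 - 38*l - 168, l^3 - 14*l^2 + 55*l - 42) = l - 6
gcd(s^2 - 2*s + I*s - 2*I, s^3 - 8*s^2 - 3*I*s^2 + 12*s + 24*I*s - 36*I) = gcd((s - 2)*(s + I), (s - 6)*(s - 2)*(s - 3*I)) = s - 2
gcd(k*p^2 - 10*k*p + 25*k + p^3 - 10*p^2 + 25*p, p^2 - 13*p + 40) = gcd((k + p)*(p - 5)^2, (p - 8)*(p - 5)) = p - 5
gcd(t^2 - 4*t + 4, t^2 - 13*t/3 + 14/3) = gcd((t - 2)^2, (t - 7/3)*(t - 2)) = t - 2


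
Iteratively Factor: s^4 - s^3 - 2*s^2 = (s + 1)*(s^3 - 2*s^2) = (s - 2)*(s + 1)*(s^2) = s*(s - 2)*(s + 1)*(s)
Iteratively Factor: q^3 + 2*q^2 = (q + 2)*(q^2) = q*(q + 2)*(q)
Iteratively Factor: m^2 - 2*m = (m)*(m - 2)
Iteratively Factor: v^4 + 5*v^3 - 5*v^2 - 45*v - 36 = (v + 3)*(v^3 + 2*v^2 - 11*v - 12) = (v + 3)*(v + 4)*(v^2 - 2*v - 3) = (v - 3)*(v + 3)*(v + 4)*(v + 1)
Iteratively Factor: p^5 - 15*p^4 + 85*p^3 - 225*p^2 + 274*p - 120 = (p - 1)*(p^4 - 14*p^3 + 71*p^2 - 154*p + 120) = (p - 4)*(p - 1)*(p^3 - 10*p^2 + 31*p - 30) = (p - 5)*(p - 4)*(p - 1)*(p^2 - 5*p + 6) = (p - 5)*(p - 4)*(p - 2)*(p - 1)*(p - 3)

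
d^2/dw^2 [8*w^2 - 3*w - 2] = 16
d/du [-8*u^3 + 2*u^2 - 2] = 4*u*(1 - 6*u)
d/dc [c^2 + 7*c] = 2*c + 7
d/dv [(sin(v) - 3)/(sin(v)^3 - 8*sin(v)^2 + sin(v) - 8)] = (-2*sin(v)^3 + 17*sin(v)^2 - 48*sin(v) - 5)*cos(v)/((sin(v) - 8)^2*(sin(v)^2 + 1)^2)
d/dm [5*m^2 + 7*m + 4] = 10*m + 7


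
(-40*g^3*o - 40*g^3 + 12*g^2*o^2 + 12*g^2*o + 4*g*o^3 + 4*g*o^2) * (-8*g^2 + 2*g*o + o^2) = 320*g^5*o + 320*g^5 - 176*g^4*o^2 - 176*g^4*o - 48*g^3*o^3 - 48*g^3*o^2 + 20*g^2*o^4 + 20*g^2*o^3 + 4*g*o^5 + 4*g*o^4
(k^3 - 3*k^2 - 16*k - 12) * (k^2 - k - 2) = k^5 - 4*k^4 - 15*k^3 + 10*k^2 + 44*k + 24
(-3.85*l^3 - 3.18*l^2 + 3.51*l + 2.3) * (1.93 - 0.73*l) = 2.8105*l^4 - 5.1091*l^3 - 8.6997*l^2 + 5.0953*l + 4.439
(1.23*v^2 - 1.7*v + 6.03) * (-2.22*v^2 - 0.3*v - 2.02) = -2.7306*v^4 + 3.405*v^3 - 15.3612*v^2 + 1.625*v - 12.1806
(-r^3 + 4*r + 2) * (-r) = r^4 - 4*r^2 - 2*r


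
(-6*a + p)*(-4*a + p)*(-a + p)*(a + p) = -24*a^4 + 10*a^3*p + 23*a^2*p^2 - 10*a*p^3 + p^4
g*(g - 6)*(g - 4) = g^3 - 10*g^2 + 24*g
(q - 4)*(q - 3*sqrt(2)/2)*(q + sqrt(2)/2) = q^3 - 4*q^2 - sqrt(2)*q^2 - 3*q/2 + 4*sqrt(2)*q + 6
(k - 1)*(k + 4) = k^2 + 3*k - 4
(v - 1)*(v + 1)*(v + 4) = v^3 + 4*v^2 - v - 4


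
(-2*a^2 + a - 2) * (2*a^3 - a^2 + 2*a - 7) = -4*a^5 + 4*a^4 - 9*a^3 + 18*a^2 - 11*a + 14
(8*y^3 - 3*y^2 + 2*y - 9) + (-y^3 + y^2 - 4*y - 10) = 7*y^3 - 2*y^2 - 2*y - 19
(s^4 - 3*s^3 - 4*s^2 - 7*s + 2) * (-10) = -10*s^4 + 30*s^3 + 40*s^2 + 70*s - 20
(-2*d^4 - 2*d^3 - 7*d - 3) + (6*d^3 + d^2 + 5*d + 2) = -2*d^4 + 4*d^3 + d^2 - 2*d - 1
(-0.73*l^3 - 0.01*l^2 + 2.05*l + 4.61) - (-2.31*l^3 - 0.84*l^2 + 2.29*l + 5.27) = 1.58*l^3 + 0.83*l^2 - 0.24*l - 0.659999999999999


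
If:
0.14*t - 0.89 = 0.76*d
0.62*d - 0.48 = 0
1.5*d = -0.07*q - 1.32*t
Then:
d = 0.77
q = -215.72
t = 10.56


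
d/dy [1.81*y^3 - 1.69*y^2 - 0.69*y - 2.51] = 5.43*y^2 - 3.38*y - 0.69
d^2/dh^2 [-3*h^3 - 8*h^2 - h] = -18*h - 16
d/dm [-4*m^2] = -8*m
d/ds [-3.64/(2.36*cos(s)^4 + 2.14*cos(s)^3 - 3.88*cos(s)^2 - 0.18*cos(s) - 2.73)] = (-34.3616*cos(s)^3 - 23.3688*cos(s)^2 + 28.2464*cos(s) + 0.6552)*sin(s)/(-2.36*cos(s)^4 - 2.14*cos(s)^3 + 3.88*cos(s)^2 + 0.18*cos(s) + 2.73)^2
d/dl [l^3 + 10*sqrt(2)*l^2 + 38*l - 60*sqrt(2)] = 3*l^2 + 20*sqrt(2)*l + 38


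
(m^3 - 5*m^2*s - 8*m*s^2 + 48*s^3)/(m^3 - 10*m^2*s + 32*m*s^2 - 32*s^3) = (-m - 3*s)/(-m + 2*s)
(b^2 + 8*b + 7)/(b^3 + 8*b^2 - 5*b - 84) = (b + 1)/(b^2 + b - 12)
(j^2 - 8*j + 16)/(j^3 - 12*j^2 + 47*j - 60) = (j - 4)/(j^2 - 8*j + 15)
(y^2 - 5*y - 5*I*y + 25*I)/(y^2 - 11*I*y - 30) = (y - 5)/(y - 6*I)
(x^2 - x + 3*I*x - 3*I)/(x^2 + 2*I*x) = (x^2 - x + 3*I*x - 3*I)/(x*(x + 2*I))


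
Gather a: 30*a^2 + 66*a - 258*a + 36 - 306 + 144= 30*a^2 - 192*a - 126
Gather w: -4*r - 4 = -4*r - 4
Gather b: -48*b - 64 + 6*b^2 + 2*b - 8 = 6*b^2 - 46*b - 72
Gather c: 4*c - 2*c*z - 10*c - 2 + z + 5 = c*(-2*z - 6) + z + 3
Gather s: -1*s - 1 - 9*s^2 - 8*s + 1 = -9*s^2 - 9*s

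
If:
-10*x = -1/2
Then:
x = 1/20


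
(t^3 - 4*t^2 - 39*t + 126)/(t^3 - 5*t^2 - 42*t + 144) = (t - 7)/(t - 8)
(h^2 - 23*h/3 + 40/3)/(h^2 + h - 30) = (h - 8/3)/(h + 6)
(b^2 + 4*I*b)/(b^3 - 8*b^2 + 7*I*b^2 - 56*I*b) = (b + 4*I)/(b^2 + b*(-8 + 7*I) - 56*I)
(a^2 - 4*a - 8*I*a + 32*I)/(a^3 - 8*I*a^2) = (a - 4)/a^2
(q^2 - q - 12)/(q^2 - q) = (q^2 - q - 12)/(q*(q - 1))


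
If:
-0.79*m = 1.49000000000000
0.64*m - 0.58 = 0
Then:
No Solution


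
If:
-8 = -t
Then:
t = 8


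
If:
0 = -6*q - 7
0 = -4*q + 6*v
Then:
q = -7/6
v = -7/9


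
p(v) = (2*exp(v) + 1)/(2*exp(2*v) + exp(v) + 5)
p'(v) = (2*exp(v) + 1)*(-4*exp(2*v) - exp(v))/(2*exp(2*v) + exp(v) + 5)^2 + 2*exp(v)/(2*exp(2*v) + exp(v) + 5)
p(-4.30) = 0.20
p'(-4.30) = 0.00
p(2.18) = 0.11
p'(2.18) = -0.10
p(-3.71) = 0.21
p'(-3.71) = 0.01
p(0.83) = 0.31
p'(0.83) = -0.15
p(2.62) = 0.07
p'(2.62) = -0.07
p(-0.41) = 0.36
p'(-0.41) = 0.07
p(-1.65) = 0.26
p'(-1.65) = 0.06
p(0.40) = 0.36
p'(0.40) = -0.07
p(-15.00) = 0.20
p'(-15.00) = 0.00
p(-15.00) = 0.20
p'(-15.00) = 0.00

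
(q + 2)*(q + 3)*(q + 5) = q^3 + 10*q^2 + 31*q + 30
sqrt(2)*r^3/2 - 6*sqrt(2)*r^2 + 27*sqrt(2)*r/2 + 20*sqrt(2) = (r - 8)*(r - 5)*(sqrt(2)*r/2 + sqrt(2)/2)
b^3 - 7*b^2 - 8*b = b*(b - 8)*(b + 1)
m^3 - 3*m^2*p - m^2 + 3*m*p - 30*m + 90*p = (m - 6)*(m + 5)*(m - 3*p)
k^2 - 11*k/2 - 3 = (k - 6)*(k + 1/2)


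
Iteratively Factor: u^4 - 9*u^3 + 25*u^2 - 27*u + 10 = (u - 1)*(u^3 - 8*u^2 + 17*u - 10) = (u - 2)*(u - 1)*(u^2 - 6*u + 5) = (u - 5)*(u - 2)*(u - 1)*(u - 1)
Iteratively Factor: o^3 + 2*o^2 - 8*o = (o - 2)*(o^2 + 4*o) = (o - 2)*(o + 4)*(o)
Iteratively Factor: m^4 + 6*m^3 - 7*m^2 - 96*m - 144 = (m + 4)*(m^3 + 2*m^2 - 15*m - 36) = (m + 3)*(m + 4)*(m^2 - m - 12) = (m - 4)*(m + 3)*(m + 4)*(m + 3)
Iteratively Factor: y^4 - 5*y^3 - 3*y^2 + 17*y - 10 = (y - 1)*(y^3 - 4*y^2 - 7*y + 10) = (y - 1)*(y + 2)*(y^2 - 6*y + 5) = (y - 1)^2*(y + 2)*(y - 5)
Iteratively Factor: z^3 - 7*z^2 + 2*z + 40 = (z - 4)*(z^2 - 3*z - 10) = (z - 4)*(z + 2)*(z - 5)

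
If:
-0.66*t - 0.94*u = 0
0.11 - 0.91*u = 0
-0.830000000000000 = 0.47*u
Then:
No Solution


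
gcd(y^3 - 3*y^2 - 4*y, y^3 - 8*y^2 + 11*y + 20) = y^2 - 3*y - 4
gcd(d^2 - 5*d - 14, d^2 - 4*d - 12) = d + 2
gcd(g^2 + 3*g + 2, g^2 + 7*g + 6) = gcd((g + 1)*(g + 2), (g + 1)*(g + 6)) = g + 1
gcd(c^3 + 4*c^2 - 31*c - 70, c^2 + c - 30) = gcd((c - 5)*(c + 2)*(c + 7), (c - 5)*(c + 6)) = c - 5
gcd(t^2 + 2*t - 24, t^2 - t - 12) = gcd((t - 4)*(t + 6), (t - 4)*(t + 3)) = t - 4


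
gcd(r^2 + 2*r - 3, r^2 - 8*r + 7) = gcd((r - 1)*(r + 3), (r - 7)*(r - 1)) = r - 1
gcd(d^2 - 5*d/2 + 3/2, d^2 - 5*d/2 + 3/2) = d^2 - 5*d/2 + 3/2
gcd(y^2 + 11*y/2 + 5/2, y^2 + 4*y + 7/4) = y + 1/2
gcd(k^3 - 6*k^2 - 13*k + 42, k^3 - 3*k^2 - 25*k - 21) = k^2 - 4*k - 21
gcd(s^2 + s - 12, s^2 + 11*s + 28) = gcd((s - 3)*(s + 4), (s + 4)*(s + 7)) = s + 4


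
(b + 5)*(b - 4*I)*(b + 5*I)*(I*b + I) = I*b^4 - b^3 + 6*I*b^3 - 6*b^2 + 25*I*b^2 - 5*b + 120*I*b + 100*I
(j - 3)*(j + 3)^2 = j^3 + 3*j^2 - 9*j - 27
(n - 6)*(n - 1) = n^2 - 7*n + 6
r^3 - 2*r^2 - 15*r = r*(r - 5)*(r + 3)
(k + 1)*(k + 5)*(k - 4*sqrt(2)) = k^3 - 4*sqrt(2)*k^2 + 6*k^2 - 24*sqrt(2)*k + 5*k - 20*sqrt(2)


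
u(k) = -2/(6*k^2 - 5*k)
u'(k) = -2*(5 - 12*k)/(6*k^2 - 5*k)^2 = 2*(12*k - 5)/(k^2*(6*k - 5)^2)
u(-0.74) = -0.29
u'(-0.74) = -0.57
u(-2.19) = -0.05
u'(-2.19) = -0.04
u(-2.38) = -0.04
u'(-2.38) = -0.03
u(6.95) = -0.01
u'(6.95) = 0.00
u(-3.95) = -0.02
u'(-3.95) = -0.01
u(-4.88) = -0.01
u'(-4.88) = -0.00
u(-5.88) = -0.01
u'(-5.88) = -0.00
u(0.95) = -3.01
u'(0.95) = 28.94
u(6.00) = -0.01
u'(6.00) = 0.00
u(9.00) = 0.00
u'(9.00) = 0.00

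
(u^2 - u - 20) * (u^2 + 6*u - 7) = u^4 + 5*u^3 - 33*u^2 - 113*u + 140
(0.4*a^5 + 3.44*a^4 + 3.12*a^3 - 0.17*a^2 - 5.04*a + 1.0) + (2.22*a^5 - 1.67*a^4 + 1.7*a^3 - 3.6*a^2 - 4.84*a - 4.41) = 2.62*a^5 + 1.77*a^4 + 4.82*a^3 - 3.77*a^2 - 9.88*a - 3.41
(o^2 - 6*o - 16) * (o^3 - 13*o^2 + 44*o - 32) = o^5 - 19*o^4 + 106*o^3 - 88*o^2 - 512*o + 512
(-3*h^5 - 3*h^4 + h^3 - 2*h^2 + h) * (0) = 0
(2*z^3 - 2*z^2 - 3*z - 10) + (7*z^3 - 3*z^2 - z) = 9*z^3 - 5*z^2 - 4*z - 10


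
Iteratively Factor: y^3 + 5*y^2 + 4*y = (y)*(y^2 + 5*y + 4) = y*(y + 1)*(y + 4)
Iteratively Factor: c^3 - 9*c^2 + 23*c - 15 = (c - 1)*(c^2 - 8*c + 15) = (c - 5)*(c - 1)*(c - 3)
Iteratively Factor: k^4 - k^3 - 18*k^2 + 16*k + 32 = (k + 4)*(k^3 - 5*k^2 + 2*k + 8) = (k + 1)*(k + 4)*(k^2 - 6*k + 8) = (k - 4)*(k + 1)*(k + 4)*(k - 2)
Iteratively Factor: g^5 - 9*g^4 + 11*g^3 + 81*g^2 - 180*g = (g - 4)*(g^4 - 5*g^3 - 9*g^2 + 45*g) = g*(g - 4)*(g^3 - 5*g^2 - 9*g + 45) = g*(g - 4)*(g - 3)*(g^2 - 2*g - 15) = g*(g - 5)*(g - 4)*(g - 3)*(g + 3)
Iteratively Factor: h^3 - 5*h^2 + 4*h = (h)*(h^2 - 5*h + 4) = h*(h - 1)*(h - 4)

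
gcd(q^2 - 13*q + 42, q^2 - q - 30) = q - 6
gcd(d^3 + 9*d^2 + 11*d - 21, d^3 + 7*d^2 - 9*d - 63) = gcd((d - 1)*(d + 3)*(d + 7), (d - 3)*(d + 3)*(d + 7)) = d^2 + 10*d + 21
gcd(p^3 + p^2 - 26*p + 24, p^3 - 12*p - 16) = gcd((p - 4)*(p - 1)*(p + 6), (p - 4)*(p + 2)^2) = p - 4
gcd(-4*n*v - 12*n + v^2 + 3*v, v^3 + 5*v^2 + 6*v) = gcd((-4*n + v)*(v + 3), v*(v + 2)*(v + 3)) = v + 3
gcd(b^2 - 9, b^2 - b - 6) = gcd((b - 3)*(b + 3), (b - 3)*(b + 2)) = b - 3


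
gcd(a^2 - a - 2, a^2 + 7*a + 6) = a + 1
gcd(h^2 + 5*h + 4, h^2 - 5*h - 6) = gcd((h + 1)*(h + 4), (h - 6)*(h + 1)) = h + 1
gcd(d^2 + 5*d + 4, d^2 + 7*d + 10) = 1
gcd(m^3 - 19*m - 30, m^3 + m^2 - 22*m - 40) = m^2 - 3*m - 10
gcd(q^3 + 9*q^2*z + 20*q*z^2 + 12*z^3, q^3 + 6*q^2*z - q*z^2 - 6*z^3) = q^2 + 7*q*z + 6*z^2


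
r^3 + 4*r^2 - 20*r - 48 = (r - 4)*(r + 2)*(r + 6)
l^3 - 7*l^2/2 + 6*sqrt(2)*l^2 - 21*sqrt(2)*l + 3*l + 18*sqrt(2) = (l - 2)*(l - 3/2)*(l + 6*sqrt(2))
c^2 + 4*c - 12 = (c - 2)*(c + 6)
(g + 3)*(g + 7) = g^2 + 10*g + 21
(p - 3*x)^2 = p^2 - 6*p*x + 9*x^2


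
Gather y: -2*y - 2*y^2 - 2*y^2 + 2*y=-4*y^2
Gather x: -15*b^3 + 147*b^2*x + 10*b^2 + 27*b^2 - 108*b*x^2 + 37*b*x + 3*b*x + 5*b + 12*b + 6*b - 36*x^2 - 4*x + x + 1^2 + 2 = -15*b^3 + 37*b^2 + 23*b + x^2*(-108*b - 36) + x*(147*b^2 + 40*b - 3) + 3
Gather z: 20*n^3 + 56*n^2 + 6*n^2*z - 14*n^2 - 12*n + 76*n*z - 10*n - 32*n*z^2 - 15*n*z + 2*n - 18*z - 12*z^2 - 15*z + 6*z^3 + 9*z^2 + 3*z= 20*n^3 + 42*n^2 - 20*n + 6*z^3 + z^2*(-32*n - 3) + z*(6*n^2 + 61*n - 30)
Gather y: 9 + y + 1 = y + 10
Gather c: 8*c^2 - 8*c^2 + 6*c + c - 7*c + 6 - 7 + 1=0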